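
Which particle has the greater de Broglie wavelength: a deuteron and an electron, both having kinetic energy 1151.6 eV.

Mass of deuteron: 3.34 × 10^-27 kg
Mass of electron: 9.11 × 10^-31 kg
The electron has the longer wavelength.

Using λ = h/√(2mKE):

For deuteron: λ₁ = h/√(2m₁KE) = 5.97 × 10^-13 m
For electron: λ₂ = h/√(2m₂KE) = 3.61 × 10^-11 m

Since λ ∝ 1/√m at constant kinetic energy, the lighter particle has the longer wavelength.

The electron has the longer de Broglie wavelength.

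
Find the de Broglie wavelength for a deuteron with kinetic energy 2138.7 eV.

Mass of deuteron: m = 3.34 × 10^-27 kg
4.38 × 10^-13 m

Using λ = h/√(2mKE):

First convert KE to Joules: KE = 2138.7 eV = 3.427 × 10^-16 J

λ = h/√(2mKE)
λ = (6.626 × 10^-34 J·s) / √(2 × 3.34 × 10^-27 kg × 3.427 × 10^-16 J)
λ = 4.38 × 10^-13 m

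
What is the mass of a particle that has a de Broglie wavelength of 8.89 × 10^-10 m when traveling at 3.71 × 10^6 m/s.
2.01 × 10^-31 kg

From the de Broglie relation λ = h/(mv), we solve for m:

m = h/(λv)
m = (6.626 × 10^-34 J·s) / (8.89 × 10^-10 m × 3.71 × 10^6 m/s)
m = 2.01 × 10^-31 kg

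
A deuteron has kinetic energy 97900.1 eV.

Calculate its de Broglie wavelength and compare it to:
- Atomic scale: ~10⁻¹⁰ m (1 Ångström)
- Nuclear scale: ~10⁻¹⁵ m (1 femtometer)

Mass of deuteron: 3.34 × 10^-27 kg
λ = 6.47 × 10^-14 m, which is between nuclear and atomic scales.

Using λ = h/√(2mKE):

KE = 97900.1 eV = 1.569 × 10^-14 J

λ = h/√(2mKE)
λ = (6.626 × 10^-34 J·s) / √(2 × 3.34 × 10^-27 kg × 1.569 × 10^-14 J)
λ = 6.47 × 10^-14 m

Comparison:
- Atomic scale (10⁻¹⁰ m): λ is 0.00065× this size
- Nuclear scale (10⁻¹⁵ m): λ is 65× this size

The wavelength is between nuclear and atomic scales.

This wavelength is appropriate for probing atomic structure but too large for nuclear physics experiments.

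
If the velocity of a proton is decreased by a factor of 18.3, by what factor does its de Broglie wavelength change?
The wavelength increases by a factor of 18.3.

From λ = h/(mv), the wavelength is inversely proportional to velocity:

λ ∝ 1/v

If v → v/18.3, then λ → 18.3λ

When velocity is decreased by a factor of 18.3, the wavelength increases by a factor of 18.3.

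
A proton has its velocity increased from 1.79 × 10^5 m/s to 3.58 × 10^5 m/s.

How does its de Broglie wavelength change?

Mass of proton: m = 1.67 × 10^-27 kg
The wavelength decreases by a factor of 2.

Using λ = h/(mv):

Initial wavelength: λ₁ = h/(mv₁) = 2.22 × 10^-12 m
Final wavelength: λ₂ = h/(mv₂) = 1.11 × 10^-12 m

Since λ ∝ 1/v, when velocity increases by a factor of 2, the wavelength decreases by a factor of 2.

λ₂/λ₁ = v₁/v₂ = 1/2

The wavelength decreases by a factor of 2.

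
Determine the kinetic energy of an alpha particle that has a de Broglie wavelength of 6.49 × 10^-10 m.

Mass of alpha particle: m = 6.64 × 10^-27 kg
7.85 × 10^-23 J (or 4.90 × 10^-4 eV)

From λ = h/√(2mKE), we solve for KE:

λ² = h²/(2mKE)
KE = h²/(2mλ²)
KE = (6.626 × 10^-34 J·s)² / (2 × 6.64 × 10^-27 kg × (6.49 × 10^-10 m)²)
KE = 7.85 × 10^-23 J
KE = 4.90 × 10^-4 eV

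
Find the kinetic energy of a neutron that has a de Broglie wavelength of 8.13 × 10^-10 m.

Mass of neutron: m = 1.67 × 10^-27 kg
1.99 × 10^-22 J (or 1.24 × 10^-3 eV)

From λ = h/√(2mKE), we solve for KE:

λ² = h²/(2mKE)
KE = h²/(2mλ²)
KE = (6.626 × 10^-34 J·s)² / (2 × 1.67 × 10^-27 kg × (8.13 × 10^-10 m)²)
KE = 1.99 × 10^-22 J
KE = 1.24 × 10^-3 eV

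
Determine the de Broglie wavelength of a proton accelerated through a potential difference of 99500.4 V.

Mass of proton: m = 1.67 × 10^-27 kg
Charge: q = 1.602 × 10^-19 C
9.08 × 10^-14 m

When a particle is accelerated through voltage V, it gains kinetic energy KE = qV.

The de Broglie wavelength is then λ = h/√(2mqV):

λ = h/√(2mqV)
λ = (6.626 × 10^-34 J·s) / √(2 × 1.67 × 10^-27 kg × 1.602 × 10^-19 C × 99500.4 V)
λ = 9.08 × 10^-14 m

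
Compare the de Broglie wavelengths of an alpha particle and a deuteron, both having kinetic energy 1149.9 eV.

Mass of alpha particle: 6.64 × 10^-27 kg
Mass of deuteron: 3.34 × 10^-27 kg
The deuteron has the longer wavelength.

Using λ = h/√(2mKE):

For alpha particle: λ₁ = h/√(2m₁KE) = 4.24 × 10^-13 m
For deuteron: λ₂ = h/√(2m₂KE) = 5.97 × 10^-13 m

Since λ ∝ 1/√m at constant kinetic energy, the lighter particle has the longer wavelength.

The deuteron has the longer de Broglie wavelength.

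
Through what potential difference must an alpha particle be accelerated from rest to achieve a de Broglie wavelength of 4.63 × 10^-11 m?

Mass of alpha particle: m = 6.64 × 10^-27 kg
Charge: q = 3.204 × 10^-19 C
4.81 × 10^-2 V

From λ = h/√(2mqV), we solve for V:

λ² = h²/(2mqV)
V = h²/(2mqλ²)
V = (6.626 × 10^-34 J·s)² / (2 × 6.64 × 10^-27 kg × 3.204 × 10^-19 C × (4.63 × 10^-11 m)²)
V = 4.81 × 10^-2 V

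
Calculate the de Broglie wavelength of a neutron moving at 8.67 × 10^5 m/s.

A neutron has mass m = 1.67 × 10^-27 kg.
4.58 × 10^-13 m

Using the de Broglie relation λ = h/(mv):

λ = h/(mv)
λ = (6.626 × 10^-34 J·s) / (1.67 × 10^-27 kg × 8.67 × 10^5 m/s)
λ = 4.58 × 10^-13 m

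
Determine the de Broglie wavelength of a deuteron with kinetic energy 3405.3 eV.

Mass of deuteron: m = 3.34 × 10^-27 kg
3.47 × 10^-13 m

Using λ = h/√(2mKE):

First convert KE to Joules: KE = 3405.3 eV = 5.456 × 10^-16 J

λ = h/√(2mKE)
λ = (6.626 × 10^-34 J·s) / √(2 × 3.34 × 10^-27 kg × 5.456 × 10^-16 J)
λ = 3.47 × 10^-13 m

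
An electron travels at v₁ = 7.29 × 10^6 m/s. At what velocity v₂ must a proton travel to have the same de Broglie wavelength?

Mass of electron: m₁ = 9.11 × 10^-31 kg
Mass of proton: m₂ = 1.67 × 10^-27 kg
v₂ = 3.98 × 10^3 m/s

For equal de Broglie wavelengths: λ₁ = λ₂

h/(m₁v₁) = h/(m₂v₂)
m₁v₁ = m₂v₂
v₂ = v₁ · (m₁/m₂)

v₂ = 7.29 × 10^6 m/s × (9.11 × 10^-31 kg / 1.67 × 10^-27 kg)
v₂ = 3.98 × 10^3 m/s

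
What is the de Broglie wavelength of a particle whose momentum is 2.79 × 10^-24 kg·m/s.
2.37 × 10^-10 m

Using the de Broglie relation λ = h/p:

λ = h/p
λ = (6.626 × 10^-34 J·s) / (2.79 × 10^-24 kg·m/s)
λ = 2.37 × 10^-10 m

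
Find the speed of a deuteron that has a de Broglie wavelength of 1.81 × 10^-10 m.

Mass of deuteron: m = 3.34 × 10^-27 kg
1.10 × 10^3 m/s

From the de Broglie relation λ = h/(mv), we solve for v:

v = h/(mλ)
v = (6.626 × 10^-34 J·s) / (3.34 × 10^-27 kg × 1.81 × 10^-10 m)
v = 1.10 × 10^3 m/s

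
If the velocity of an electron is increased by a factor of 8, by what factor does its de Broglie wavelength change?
The wavelength decreases by a factor of 8.

From λ = h/(mv), the wavelength is inversely proportional to velocity:

λ ∝ 1/v

If v → 8v, then λ → λ/8

When velocity is increased by a factor of 8, the wavelength decreases by a factor of 8.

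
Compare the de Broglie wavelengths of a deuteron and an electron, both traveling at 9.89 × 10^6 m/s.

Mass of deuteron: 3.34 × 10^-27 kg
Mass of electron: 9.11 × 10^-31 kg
The electron has the longer wavelength.

Using λ = h/(mv), since both particles have the same velocity, the wavelength depends only on mass.

For deuteron: λ₁ = h/(m₁v) = 2.01 × 10^-14 m
For electron: λ₂ = h/(m₂v) = 7.35 × 10^-11 m

Since λ ∝ 1/m at constant velocity, the lighter particle has the longer wavelength.

The electron has the longer de Broglie wavelength.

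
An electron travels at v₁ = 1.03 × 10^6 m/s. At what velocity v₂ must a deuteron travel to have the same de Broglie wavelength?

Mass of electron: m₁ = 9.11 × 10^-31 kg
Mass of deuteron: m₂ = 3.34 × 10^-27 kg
v₂ = 2.81 × 10^2 m/s

For equal de Broglie wavelengths: λ₁ = λ₂

h/(m₁v₁) = h/(m₂v₂)
m₁v₁ = m₂v₂
v₂ = v₁ · (m₁/m₂)

v₂ = 1.03 × 10^6 m/s × (9.11 × 10^-31 kg / 3.34 × 10^-27 kg)
v₂ = 2.81 × 10^2 m/s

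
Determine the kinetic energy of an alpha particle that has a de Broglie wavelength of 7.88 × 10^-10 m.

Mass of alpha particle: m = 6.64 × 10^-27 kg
5.32 × 10^-23 J (or 3.32 × 10^-4 eV)

From λ = h/√(2mKE), we solve for KE:

λ² = h²/(2mKE)
KE = h²/(2mλ²)
KE = (6.626 × 10^-34 J·s)² / (2 × 6.64 × 10^-27 kg × (7.88 × 10^-10 m)²)
KE = 5.32 × 10^-23 J
KE = 3.32 × 10^-4 eV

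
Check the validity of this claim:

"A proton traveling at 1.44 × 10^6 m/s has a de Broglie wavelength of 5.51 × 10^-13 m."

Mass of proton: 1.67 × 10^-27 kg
False

The claim is incorrect.

Using λ = h/(mv):
λ = (6.626 × 10^-34 J·s) / (1.67 × 10^-27 kg × 1.44 × 10^6 m/s)
λ = 2.76 × 10^-13 m

The actual wavelength differs from the claimed 5.51 × 10^-13 m.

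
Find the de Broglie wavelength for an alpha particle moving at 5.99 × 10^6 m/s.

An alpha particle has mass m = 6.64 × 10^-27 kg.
1.67 × 10^-14 m

Using the de Broglie relation λ = h/(mv):

λ = h/(mv)
λ = (6.626 × 10^-34 J·s) / (6.64 × 10^-27 kg × 5.99 × 10^6 m/s)
λ = 1.67 × 10^-14 m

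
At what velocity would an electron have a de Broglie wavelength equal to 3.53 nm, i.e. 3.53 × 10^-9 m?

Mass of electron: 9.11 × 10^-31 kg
2.06 × 10^5 m/s

From λ = h/(mv), solve for v:

v = h/(mλ)
v = (6.626 × 10^-34 J·s) / (9.11 × 10^-31 kg × 3.53 × 10^-9 m)
v = 2.06 × 10^5 m/s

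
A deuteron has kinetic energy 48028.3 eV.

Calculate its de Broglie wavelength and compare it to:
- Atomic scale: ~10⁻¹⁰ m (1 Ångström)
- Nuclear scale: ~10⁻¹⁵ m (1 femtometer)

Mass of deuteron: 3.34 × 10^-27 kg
λ = 9.24 × 10^-14 m, which is between nuclear and atomic scales.

Using λ = h/√(2mKE):

KE = 48028.3 eV = 7.695 × 10^-15 J

λ = h/√(2mKE)
λ = (6.626 × 10^-34 J·s) / √(2 × 3.34 × 10^-27 kg × 7.695 × 10^-15 J)
λ = 9.24 × 10^-14 m

Comparison:
- Atomic scale (10⁻¹⁰ m): λ is 0.00092× this size
- Nuclear scale (10⁻¹⁵ m): λ is 92× this size

The wavelength is between nuclear and atomic scales.

This wavelength is appropriate for probing atomic structure but too large for nuclear physics experiments.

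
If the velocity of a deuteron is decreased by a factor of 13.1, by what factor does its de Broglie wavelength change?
The wavelength increases by a factor of 13.1.

From λ = h/(mv), the wavelength is inversely proportional to velocity:

λ ∝ 1/v

If v → v/13.1, then λ → 13.1λ

When velocity is decreased by a factor of 13.1, the wavelength increases by a factor of 13.1.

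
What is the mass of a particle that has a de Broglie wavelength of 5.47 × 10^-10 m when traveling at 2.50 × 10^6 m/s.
4.85 × 10^-31 kg

From the de Broglie relation λ = h/(mv), we solve for m:

m = h/(λv)
m = (6.626 × 10^-34 J·s) / (5.47 × 10^-10 m × 2.50 × 10^6 m/s)
m = 4.85 × 10^-31 kg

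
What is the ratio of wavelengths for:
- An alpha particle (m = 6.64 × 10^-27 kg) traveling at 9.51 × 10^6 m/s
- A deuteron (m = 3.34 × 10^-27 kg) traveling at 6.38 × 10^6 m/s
λ₁/λ₂ = 0.337

Using λ = h/(mv):

λ₁ = h/(m₁v₁) = 1.05 × 10^-14 m
λ₂ = h/(m₂v₂) = 3.11 × 10^-14 m

Ratio λ₁/λ₂ = (m₂v₂)/(m₁v₁)
         = (3.34 × 10^-27 kg × 6.38 × 10^6 m/s) / (6.64 × 10^-27 kg × 9.51 × 10^6 m/s)
         = 0.337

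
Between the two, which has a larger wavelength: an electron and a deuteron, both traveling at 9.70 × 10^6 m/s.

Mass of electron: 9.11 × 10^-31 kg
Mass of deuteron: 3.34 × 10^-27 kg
The electron has the longer wavelength.

Using λ = h/(mv), since both particles have the same velocity, the wavelength depends only on mass.

For electron: λ₁ = h/(m₁v) = 7.50 × 10^-11 m
For deuteron: λ₂ = h/(m₂v) = 2.05 × 10^-14 m

Since λ ∝ 1/m at constant velocity, the lighter particle has the longer wavelength.

The electron has the longer de Broglie wavelength.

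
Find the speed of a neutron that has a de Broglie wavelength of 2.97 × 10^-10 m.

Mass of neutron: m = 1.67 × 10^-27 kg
1.34 × 10^3 m/s

From the de Broglie relation λ = h/(mv), we solve for v:

v = h/(mλ)
v = (6.626 × 10^-34 J·s) / (1.67 × 10^-27 kg × 2.97 × 10^-10 m)
v = 1.34 × 10^3 m/s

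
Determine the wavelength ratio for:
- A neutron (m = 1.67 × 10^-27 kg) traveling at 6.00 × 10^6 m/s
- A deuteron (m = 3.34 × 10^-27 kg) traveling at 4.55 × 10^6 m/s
λ₁/λ₂ = 1.52

Using λ = h/(mv):

λ₁ = h/(m₁v₁) = 6.61 × 10^-14 m
λ₂ = h/(m₂v₂) = 4.36 × 10^-14 m

Ratio λ₁/λ₂ = (m₂v₂)/(m₁v₁)
         = (3.34 × 10^-27 kg × 4.55 × 10^6 m/s) / (1.67 × 10^-27 kg × 6.00 × 10^6 m/s)
         = 1.52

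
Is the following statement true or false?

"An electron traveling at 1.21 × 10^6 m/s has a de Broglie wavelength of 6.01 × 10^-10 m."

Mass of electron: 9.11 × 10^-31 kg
True

The claim is correct.

Using λ = h/(mv):
λ = (6.626 × 10^-34 J·s) / (9.11 × 10^-31 kg × 1.21 × 10^6 m/s)
λ = 6.01 × 10^-10 m

This matches the claimed value.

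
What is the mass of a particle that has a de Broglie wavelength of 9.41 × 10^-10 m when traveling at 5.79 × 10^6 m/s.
1.22 × 10^-31 kg

From the de Broglie relation λ = h/(mv), we solve for m:

m = h/(λv)
m = (6.626 × 10^-34 J·s) / (9.41 × 10^-10 m × 5.79 × 10^6 m/s)
m = 1.22 × 10^-31 kg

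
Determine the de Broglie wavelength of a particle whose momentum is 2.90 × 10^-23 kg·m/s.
2.28 × 10^-11 m

Using the de Broglie relation λ = h/p:

λ = h/p
λ = (6.626 × 10^-34 J·s) / (2.90 × 10^-23 kg·m/s)
λ = 2.28 × 10^-11 m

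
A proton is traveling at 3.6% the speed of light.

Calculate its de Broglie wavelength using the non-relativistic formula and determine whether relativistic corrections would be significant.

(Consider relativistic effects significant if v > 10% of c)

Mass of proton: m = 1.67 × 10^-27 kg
No, relativistic corrections are not needed.

Using the non-relativistic de Broglie formula λ = h/(mv):

v = 3.6% × c = 1.079 × 10^7 m/s

λ = h/(mv)
λ = (6.626 × 10^-34 J·s) / (1.67 × 10^-27 kg × 1.079 × 10^7 m/s)
λ = 3.68 × 10^-14 m

Since v = 3.6% of c < 10% of c, relativistic corrections are NOT significant and this non-relativistic result is a good approximation.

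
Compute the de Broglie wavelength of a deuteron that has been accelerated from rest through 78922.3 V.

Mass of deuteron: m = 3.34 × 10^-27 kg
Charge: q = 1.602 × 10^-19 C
7.21 × 10^-14 m

When a particle is accelerated through voltage V, it gains kinetic energy KE = qV.

The de Broglie wavelength is then λ = h/√(2mqV):

λ = h/√(2mqV)
λ = (6.626 × 10^-34 J·s) / √(2 × 3.34 × 10^-27 kg × 1.602 × 10^-19 C × 78922.3 V)
λ = 7.21 × 10^-14 m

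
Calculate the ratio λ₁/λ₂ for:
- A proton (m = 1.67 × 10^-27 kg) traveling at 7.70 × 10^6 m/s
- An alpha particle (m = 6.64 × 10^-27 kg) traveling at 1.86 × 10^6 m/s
λ₁/λ₂ = 0.960

Using λ = h/(mv):

λ₁ = h/(m₁v₁) = 5.15 × 10^-14 m
λ₂ = h/(m₂v₂) = 5.37 × 10^-14 m

Ratio λ₁/λ₂ = (m₂v₂)/(m₁v₁)
         = (6.64 × 10^-27 kg × 1.86 × 10^6 m/s) / (1.67 × 10^-27 kg × 7.70 × 10^6 m/s)
         = 0.960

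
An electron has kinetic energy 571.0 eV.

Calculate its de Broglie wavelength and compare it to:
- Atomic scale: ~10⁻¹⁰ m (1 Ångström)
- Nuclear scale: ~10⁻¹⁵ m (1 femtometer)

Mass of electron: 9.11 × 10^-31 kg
λ = 5.13 × 10^-11 m, which is between nuclear and atomic scales.

Using λ = h/√(2mKE):

KE = 571.0 eV = 9.148 × 10^-17 J

λ = h/√(2mKE)
λ = (6.626 × 10^-34 J·s) / √(2 × 9.11 × 10^-31 kg × 9.148 × 10^-17 J)
λ = 5.13 × 10^-11 m

Comparison:
- Atomic scale (10⁻¹⁰ m): λ is 0.51× this size
- Nuclear scale (10⁻¹⁵ m): λ is 5.1e+04× this size

The wavelength is between nuclear and atomic scales.

This wavelength is appropriate for probing atomic structure but too large for nuclear physics experiments.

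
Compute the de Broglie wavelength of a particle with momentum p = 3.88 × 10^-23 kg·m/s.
1.71 × 10^-11 m

Using the de Broglie relation λ = h/p:

λ = h/p
λ = (6.626 × 10^-34 J·s) / (3.88 × 10^-23 kg·m/s)
λ = 1.71 × 10^-11 m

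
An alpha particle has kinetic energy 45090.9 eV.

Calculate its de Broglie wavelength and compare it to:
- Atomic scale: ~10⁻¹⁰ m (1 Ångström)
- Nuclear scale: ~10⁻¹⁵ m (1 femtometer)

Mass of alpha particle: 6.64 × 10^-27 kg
λ = 6.76 × 10^-14 m, which is between nuclear and atomic scales.

Using λ = h/√(2mKE):

KE = 45090.9 eV = 7.224 × 10^-15 J

λ = h/√(2mKE)
λ = (6.626 × 10^-34 J·s) / √(2 × 6.64 × 10^-27 kg × 7.224 × 10^-15 J)
λ = 6.76 × 10^-14 m

Comparison:
- Atomic scale (10⁻¹⁰ m): λ is 0.00068× this size
- Nuclear scale (10⁻¹⁵ m): λ is 68× this size

The wavelength is between nuclear and atomic scales.

This wavelength is appropriate for probing atomic structure but too large for nuclear physics experiments.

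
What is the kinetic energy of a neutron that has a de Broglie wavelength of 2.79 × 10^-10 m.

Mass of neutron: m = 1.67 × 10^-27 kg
1.69 × 10^-21 J (or 0.0105 eV)

From λ = h/√(2mKE), we solve for KE:

λ² = h²/(2mKE)
KE = h²/(2mλ²)
KE = (6.626 × 10^-34 J·s)² / (2 × 1.67 × 10^-27 kg × (2.79 × 10^-10 m)²)
KE = 1.69 × 10^-21 J
KE = 0.0105 eV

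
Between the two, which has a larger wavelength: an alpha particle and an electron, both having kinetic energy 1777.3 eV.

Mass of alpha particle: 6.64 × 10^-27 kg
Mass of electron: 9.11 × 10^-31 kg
The electron has the longer wavelength.

Using λ = h/√(2mKE):

For alpha particle: λ₁ = h/√(2m₁KE) = 3.41 × 10^-13 m
For electron: λ₂ = h/√(2m₂KE) = 2.91 × 10^-11 m

Since λ ∝ 1/√m at constant kinetic energy, the lighter particle has the longer wavelength.

The electron has the longer de Broglie wavelength.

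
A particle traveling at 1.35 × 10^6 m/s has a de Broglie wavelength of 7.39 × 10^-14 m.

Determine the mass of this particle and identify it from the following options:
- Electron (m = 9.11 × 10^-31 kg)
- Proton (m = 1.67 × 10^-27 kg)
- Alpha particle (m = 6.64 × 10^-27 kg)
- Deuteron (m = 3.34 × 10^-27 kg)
The particle is an alpha particle.

From λ = h/(mv), solve for mass:

m = h/(λv)
m = (6.626 × 10^-34 J·s) / (7.39 × 10^-14 m × 1.35 × 10^6 m/s)
m = 6.64 × 10^-27 kg

Comparing with the listed masses, this is closest to an alpha particle.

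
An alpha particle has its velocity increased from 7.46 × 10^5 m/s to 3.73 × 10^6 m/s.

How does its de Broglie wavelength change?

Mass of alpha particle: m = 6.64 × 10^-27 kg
The wavelength decreases by a factor of 5.

Using λ = h/(mv):

Initial wavelength: λ₁ = h/(mv₁) = 1.34 × 10^-13 m
Final wavelength: λ₂ = h/(mv₂) = 2.68 × 10^-14 m

Since λ ∝ 1/v, when velocity increases by a factor of 5, the wavelength decreases by a factor of 5.

λ₂/λ₁ = v₁/v₂ = 1/5

The wavelength decreases by a factor of 5.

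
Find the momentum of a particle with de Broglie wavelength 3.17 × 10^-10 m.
2.09 × 10^-24 kg·m/s

From the de Broglie relation λ = h/p, we solve for p:

p = h/λ
p = (6.626 × 10^-34 J·s) / (3.17 × 10^-10 m)
p = 2.09 × 10^-24 kg·m/s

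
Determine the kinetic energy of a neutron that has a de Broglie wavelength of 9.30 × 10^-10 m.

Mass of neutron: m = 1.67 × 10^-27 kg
1.52 × 10^-22 J (or 9.49 × 10^-4 eV)

From λ = h/√(2mKE), we solve for KE:

λ² = h²/(2mKE)
KE = h²/(2mλ²)
KE = (6.626 × 10^-34 J·s)² / (2 × 1.67 × 10^-27 kg × (9.30 × 10^-10 m)²)
KE = 1.52 × 10^-22 J
KE = 9.49 × 10^-4 eV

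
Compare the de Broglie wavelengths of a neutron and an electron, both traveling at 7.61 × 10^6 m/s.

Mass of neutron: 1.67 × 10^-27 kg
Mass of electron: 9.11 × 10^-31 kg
The electron has the longer wavelength.

Using λ = h/(mv), since both particles have the same velocity, the wavelength depends only on mass.

For neutron: λ₁ = h/(m₁v) = 5.21 × 10^-14 m
For electron: λ₂ = h/(m₂v) = 9.56 × 10^-11 m

Since λ ∝ 1/m at constant velocity, the lighter particle has the longer wavelength.

The electron has the longer de Broglie wavelength.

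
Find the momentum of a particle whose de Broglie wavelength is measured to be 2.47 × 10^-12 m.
2.68 × 10^-22 kg·m/s

From the de Broglie relation λ = h/p, we solve for p:

p = h/λ
p = (6.626 × 10^-34 J·s) / (2.47 × 10^-12 m)
p = 2.68 × 10^-22 kg·m/s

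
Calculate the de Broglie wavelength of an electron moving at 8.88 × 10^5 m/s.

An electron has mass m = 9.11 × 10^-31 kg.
8.19 × 10^-10 m

Using the de Broglie relation λ = h/(mv):

λ = h/(mv)
λ = (6.626 × 10^-34 J·s) / (9.11 × 10^-31 kg × 8.88 × 10^5 m/s)
λ = 8.19 × 10^-10 m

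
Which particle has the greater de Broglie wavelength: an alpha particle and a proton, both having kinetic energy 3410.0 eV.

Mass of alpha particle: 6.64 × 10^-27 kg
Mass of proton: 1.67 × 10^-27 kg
The proton has the longer wavelength.

Using λ = h/√(2mKE):

For alpha particle: λ₁ = h/√(2m₁KE) = 2.46 × 10^-13 m
For proton: λ₂ = h/√(2m₂KE) = 4.91 × 10^-13 m

Since λ ∝ 1/√m at constant kinetic energy, the lighter particle has the longer wavelength.

The proton has the longer de Broglie wavelength.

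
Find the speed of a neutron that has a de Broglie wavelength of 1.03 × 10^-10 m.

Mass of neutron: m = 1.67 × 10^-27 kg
3.85 × 10^3 m/s

From the de Broglie relation λ = h/(mv), we solve for v:

v = h/(mλ)
v = (6.626 × 10^-34 J·s) / (1.67 × 10^-27 kg × 1.03 × 10^-10 m)
v = 3.85 × 10^3 m/s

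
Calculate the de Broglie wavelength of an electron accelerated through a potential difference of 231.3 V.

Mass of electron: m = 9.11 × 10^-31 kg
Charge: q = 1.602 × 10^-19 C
8.06 × 10^-11 m

When a particle is accelerated through voltage V, it gains kinetic energy KE = qV.

The de Broglie wavelength is then λ = h/√(2mqV):

λ = h/√(2mqV)
λ = (6.626 × 10^-34 J·s) / √(2 × 9.11 × 10^-31 kg × 1.602 × 10^-19 C × 231.3 V)
λ = 8.06 × 10^-11 m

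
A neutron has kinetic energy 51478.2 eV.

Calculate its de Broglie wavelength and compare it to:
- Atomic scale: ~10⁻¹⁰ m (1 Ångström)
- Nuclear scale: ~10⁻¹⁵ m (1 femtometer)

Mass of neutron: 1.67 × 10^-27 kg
λ = 1.26 × 10^-13 m, which is between nuclear and atomic scales.

Using λ = h/√(2mKE):

KE = 51478.2 eV = 8.248 × 10^-15 J

λ = h/√(2mKE)
λ = (6.626 × 10^-34 J·s) / √(2 × 1.67 × 10^-27 kg × 8.248 × 10^-15 J)
λ = 1.26 × 10^-13 m

Comparison:
- Atomic scale (10⁻¹⁰ m): λ is 0.0013× this size
- Nuclear scale (10⁻¹⁵ m): λ is 1.3e+02× this size

The wavelength is between nuclear and atomic scales.

This wavelength is appropriate for probing atomic structure but too large for nuclear physics experiments.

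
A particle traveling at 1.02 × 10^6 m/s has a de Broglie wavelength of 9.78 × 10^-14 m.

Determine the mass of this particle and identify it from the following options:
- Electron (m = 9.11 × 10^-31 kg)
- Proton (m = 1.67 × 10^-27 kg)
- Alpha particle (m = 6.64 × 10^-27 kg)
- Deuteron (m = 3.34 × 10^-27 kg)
The particle is an alpha particle.

From λ = h/(mv), solve for mass:

m = h/(λv)
m = (6.626 × 10^-34 J·s) / (9.78 × 10^-14 m × 1.02 × 10^6 m/s)
m = 6.64 × 10^-27 kg

Comparing with the listed masses, this is closest to an alpha particle.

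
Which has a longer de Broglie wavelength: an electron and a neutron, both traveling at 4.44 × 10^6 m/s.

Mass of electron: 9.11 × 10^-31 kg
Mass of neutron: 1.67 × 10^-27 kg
The electron has the longer wavelength.

Using λ = h/(mv), since both particles have the same velocity, the wavelength depends only on mass.

For electron: λ₁ = h/(m₁v) = 1.64 × 10^-10 m
For neutron: λ₂ = h/(m₂v) = 8.94 × 10^-14 m

Since λ ∝ 1/m at constant velocity, the lighter particle has the longer wavelength.

The electron has the longer de Broglie wavelength.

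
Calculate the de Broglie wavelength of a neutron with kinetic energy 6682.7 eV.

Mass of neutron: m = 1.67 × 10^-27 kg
3.50 × 10^-13 m

Using λ = h/√(2mKE):

First convert KE to Joules: KE = 6682.7 eV = 1.071 × 10^-15 J

λ = h/√(2mKE)
λ = (6.626 × 10^-34 J·s) / √(2 × 1.67 × 10^-27 kg × 1.071 × 10^-15 J)
λ = 3.50 × 10^-13 m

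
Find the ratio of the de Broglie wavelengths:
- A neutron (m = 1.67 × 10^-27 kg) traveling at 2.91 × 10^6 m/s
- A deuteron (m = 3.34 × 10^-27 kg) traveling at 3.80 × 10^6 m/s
λ₁/λ₂ = 2.61

Using λ = h/(mv):

λ₁ = h/(m₁v₁) = 1.36 × 10^-13 m
λ₂ = h/(m₂v₂) = 5.22 × 10^-14 m

Ratio λ₁/λ₂ = (m₂v₂)/(m₁v₁)
         = (3.34 × 10^-27 kg × 3.80 × 10^6 m/s) / (1.67 × 10^-27 kg × 2.91 × 10^6 m/s)
         = 2.61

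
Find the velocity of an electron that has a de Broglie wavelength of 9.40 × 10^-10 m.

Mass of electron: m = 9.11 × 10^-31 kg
7.74 × 10^5 m/s

From the de Broglie relation λ = h/(mv), we solve for v:

v = h/(mλ)
v = (6.626 × 10^-34 J·s) / (9.11 × 10^-31 kg × 9.40 × 10^-10 m)
v = 7.74 × 10^5 m/s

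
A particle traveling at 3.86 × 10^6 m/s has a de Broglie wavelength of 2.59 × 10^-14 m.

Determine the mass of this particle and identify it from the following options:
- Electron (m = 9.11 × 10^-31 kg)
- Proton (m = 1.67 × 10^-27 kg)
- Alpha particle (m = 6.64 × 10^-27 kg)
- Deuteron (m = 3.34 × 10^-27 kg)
The particle is an alpha particle.

From λ = h/(mv), solve for mass:

m = h/(λv)
m = (6.626 × 10^-34 J·s) / (2.59 × 10^-14 m × 3.86 × 10^6 m/s)
m = 6.63 × 10^-27 kg

Comparing with the listed masses, this is closest to an alpha particle.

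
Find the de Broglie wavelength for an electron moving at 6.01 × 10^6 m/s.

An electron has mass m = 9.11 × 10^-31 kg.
1.21 × 10^-10 m

Using the de Broglie relation λ = h/(mv):

λ = h/(mv)
λ = (6.626 × 10^-34 J·s) / (9.11 × 10^-31 kg × 6.01 × 10^6 m/s)
λ = 1.21 × 10^-10 m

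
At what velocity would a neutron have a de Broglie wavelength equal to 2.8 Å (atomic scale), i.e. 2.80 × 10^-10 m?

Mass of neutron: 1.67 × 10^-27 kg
1.42 × 10^3 m/s

From λ = h/(mv), solve for v:

v = h/(mλ)
v = (6.626 × 10^-34 J·s) / (1.67 × 10^-27 kg × 2.80 × 10^-10 m)
v = 1.42 × 10^3 m/s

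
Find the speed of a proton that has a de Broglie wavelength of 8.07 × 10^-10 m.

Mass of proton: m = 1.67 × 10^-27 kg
4.92 × 10^2 m/s

From the de Broglie relation λ = h/(mv), we solve for v:

v = h/(mλ)
v = (6.626 × 10^-34 J·s) / (1.67 × 10^-27 kg × 8.07 × 10^-10 m)
v = 4.92 × 10^2 m/s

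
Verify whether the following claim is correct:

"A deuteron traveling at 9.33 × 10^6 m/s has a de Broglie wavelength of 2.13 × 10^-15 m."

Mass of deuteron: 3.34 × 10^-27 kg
False

The claim is incorrect.

Using λ = h/(mv):
λ = (6.626 × 10^-34 J·s) / (3.34 × 10^-27 kg × 9.33 × 10^6 m/s)
λ = 2.13 × 10^-14 m

The actual wavelength differs from the claimed 2.13 × 10^-15 m.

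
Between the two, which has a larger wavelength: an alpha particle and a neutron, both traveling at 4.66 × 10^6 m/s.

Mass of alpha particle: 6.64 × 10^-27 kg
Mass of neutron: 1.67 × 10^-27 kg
The neutron has the longer wavelength.

Using λ = h/(mv), since both particles have the same velocity, the wavelength depends only on mass.

For alpha particle: λ₁ = h/(m₁v) = 2.14 × 10^-14 m
For neutron: λ₂ = h/(m₂v) = 8.51 × 10^-14 m

Since λ ∝ 1/m at constant velocity, the lighter particle has the longer wavelength.

The neutron has the longer de Broglie wavelength.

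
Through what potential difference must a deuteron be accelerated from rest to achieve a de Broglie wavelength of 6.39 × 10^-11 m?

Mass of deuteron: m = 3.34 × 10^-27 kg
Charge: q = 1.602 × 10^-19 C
1.00 × 10^-1 V

From λ = h/√(2mqV), we solve for V:

λ² = h²/(2mqV)
V = h²/(2mqλ²)
V = (6.626 × 10^-34 J·s)² / (2 × 3.34 × 10^-27 kg × 1.602 × 10^-19 C × (6.39 × 10^-11 m)²)
V = 1.00 × 10^-1 V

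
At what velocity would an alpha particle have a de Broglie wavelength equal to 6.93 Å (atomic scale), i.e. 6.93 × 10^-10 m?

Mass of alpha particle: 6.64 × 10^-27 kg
1.44 × 10^2 m/s

From λ = h/(mv), solve for v:

v = h/(mλ)
v = (6.626 × 10^-34 J·s) / (6.64 × 10^-27 kg × 6.93 × 10^-10 m)
v = 1.44 × 10^2 m/s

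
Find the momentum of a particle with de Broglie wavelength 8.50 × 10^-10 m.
7.80 × 10^-25 kg·m/s

From the de Broglie relation λ = h/p, we solve for p:

p = h/λ
p = (6.626 × 10^-34 J·s) / (8.50 × 10^-10 m)
p = 7.80 × 10^-25 kg·m/s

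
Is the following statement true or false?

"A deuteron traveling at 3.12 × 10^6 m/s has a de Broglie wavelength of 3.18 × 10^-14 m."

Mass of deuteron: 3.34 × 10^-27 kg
False

The claim is incorrect.

Using λ = h/(mv):
λ = (6.626 × 10^-34 J·s) / (3.34 × 10^-27 kg × 3.12 × 10^6 m/s)
λ = 6.36 × 10^-14 m

The actual wavelength differs from the claimed 3.18 × 10^-14 m.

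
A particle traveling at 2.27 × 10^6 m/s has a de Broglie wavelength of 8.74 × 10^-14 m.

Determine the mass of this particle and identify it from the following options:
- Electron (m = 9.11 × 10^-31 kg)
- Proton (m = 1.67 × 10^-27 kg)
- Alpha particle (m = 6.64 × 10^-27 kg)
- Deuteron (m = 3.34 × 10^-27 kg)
The particle is a deuteron.

From λ = h/(mv), solve for mass:

m = h/(λv)
m = (6.626 × 10^-34 J·s) / (8.74 × 10^-14 m × 2.27 × 10^6 m/s)
m = 3.34 × 10^-27 kg

Comparing with the listed masses, this is closest to a deuteron.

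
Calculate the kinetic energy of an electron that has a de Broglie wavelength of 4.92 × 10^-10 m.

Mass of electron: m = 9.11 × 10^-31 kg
9.95 × 10^-19 J (or 6.21 eV)

From λ = h/√(2mKE), we solve for KE:

λ² = h²/(2mKE)
KE = h²/(2mλ²)
KE = (6.626 × 10^-34 J·s)² / (2 × 9.11 × 10^-31 kg × (4.92 × 10^-10 m)²)
KE = 9.95 × 10^-19 J
KE = 6.21 eV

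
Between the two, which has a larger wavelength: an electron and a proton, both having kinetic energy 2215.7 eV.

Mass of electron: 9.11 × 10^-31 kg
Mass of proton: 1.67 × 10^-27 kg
The electron has the longer wavelength.

Using λ = h/√(2mKE):

For electron: λ₁ = h/√(2m₁KE) = 2.61 × 10^-11 m
For proton: λ₂ = h/√(2m₂KE) = 6.09 × 10^-13 m

Since λ ∝ 1/√m at constant kinetic energy, the lighter particle has the longer wavelength.

The electron has the longer de Broglie wavelength.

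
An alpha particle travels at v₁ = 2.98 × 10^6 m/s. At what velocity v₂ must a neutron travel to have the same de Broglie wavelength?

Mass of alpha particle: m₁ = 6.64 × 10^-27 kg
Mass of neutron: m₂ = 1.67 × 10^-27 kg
v₂ = 1.18 × 10^7 m/s

For equal de Broglie wavelengths: λ₁ = λ₂

h/(m₁v₁) = h/(m₂v₂)
m₁v₁ = m₂v₂
v₂ = v₁ · (m₁/m₂)

v₂ = 2.98 × 10^6 m/s × (6.64 × 10^-27 kg / 1.67 × 10^-27 kg)
v₂ = 1.18 × 10^7 m/s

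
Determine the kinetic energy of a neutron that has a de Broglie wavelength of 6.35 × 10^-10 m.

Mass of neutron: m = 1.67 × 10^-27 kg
3.26 × 10^-22 J (or 2.03 × 10^-3 eV)

From λ = h/√(2mKE), we solve for KE:

λ² = h²/(2mKE)
KE = h²/(2mλ²)
KE = (6.626 × 10^-34 J·s)² / (2 × 1.67 × 10^-27 kg × (6.35 × 10^-10 m)²)
KE = 3.26 × 10^-22 J
KE = 2.03 × 10^-3 eV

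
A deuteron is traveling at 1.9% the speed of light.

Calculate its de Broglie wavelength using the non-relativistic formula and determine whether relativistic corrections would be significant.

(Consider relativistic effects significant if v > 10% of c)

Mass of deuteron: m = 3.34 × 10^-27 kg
No, relativistic corrections are not needed.

Using the non-relativistic de Broglie formula λ = h/(mv):

v = 1.9% × c = 5.696 × 10^6 m/s

λ = h/(mv)
λ = (6.626 × 10^-34 J·s) / (3.34 × 10^-27 kg × 5.696 × 10^6 m/s)
λ = 3.48 × 10^-14 m

Since v = 1.9% of c < 10% of c, relativistic corrections are NOT significant and this non-relativistic result is a good approximation.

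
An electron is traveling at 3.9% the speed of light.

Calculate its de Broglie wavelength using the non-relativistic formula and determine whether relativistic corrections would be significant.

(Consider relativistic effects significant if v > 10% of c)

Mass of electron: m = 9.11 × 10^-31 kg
No, relativistic corrections are not needed.

Using the non-relativistic de Broglie formula λ = h/(mv):

v = 3.9% × c = 1.169 × 10^7 m/s

λ = h/(mv)
λ = (6.626 × 10^-34 J·s) / (9.11 × 10^-31 kg × 1.169 × 10^7 m/s)
λ = 6.22 × 10^-11 m

Since v = 3.9% of c < 10% of c, relativistic corrections are NOT significant and this non-relativistic result is a good approximation.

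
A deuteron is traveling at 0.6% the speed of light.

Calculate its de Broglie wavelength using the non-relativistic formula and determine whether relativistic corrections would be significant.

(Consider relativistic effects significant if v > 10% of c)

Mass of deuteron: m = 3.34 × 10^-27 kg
No, relativistic corrections are not needed.

Using the non-relativistic de Broglie formula λ = h/(mv):

v = 0.6% × c = 1.799 × 10^6 m/s

λ = h/(mv)
λ = (6.626 × 10^-34 J·s) / (3.34 × 10^-27 kg × 1.799 × 10^6 m/s)
λ = 1.10 × 10^-13 m

Since v = 0.6% of c < 10% of c, relativistic corrections are NOT significant and this non-relativistic result is a good approximation.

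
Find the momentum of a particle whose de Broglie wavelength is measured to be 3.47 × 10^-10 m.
1.91 × 10^-24 kg·m/s

From the de Broglie relation λ = h/p, we solve for p:

p = h/λ
p = (6.626 × 10^-34 J·s) / (3.47 × 10^-10 m)
p = 1.91 × 10^-24 kg·m/s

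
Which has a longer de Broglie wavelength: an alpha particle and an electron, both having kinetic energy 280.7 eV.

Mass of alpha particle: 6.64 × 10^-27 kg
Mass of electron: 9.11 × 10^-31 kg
The electron has the longer wavelength.

Using λ = h/√(2mKE):

For alpha particle: λ₁ = h/√(2m₁KE) = 8.57 × 10^-13 m
For electron: λ₂ = h/√(2m₂KE) = 7.32 × 10^-11 m

Since λ ∝ 1/√m at constant kinetic energy, the lighter particle has the longer wavelength.

The electron has the longer de Broglie wavelength.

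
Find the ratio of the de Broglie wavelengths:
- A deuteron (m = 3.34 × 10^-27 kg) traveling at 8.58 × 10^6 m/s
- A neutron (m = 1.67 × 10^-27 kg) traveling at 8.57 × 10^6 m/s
λ₁/λ₂ = 0.499

Using λ = h/(mv):

λ₁ = h/(m₁v₁) = 2.31 × 10^-14 m
λ₂ = h/(m₂v₂) = 4.63 × 10^-14 m

Ratio λ₁/λ₂ = (m₂v₂)/(m₁v₁)
         = (1.67 × 10^-27 kg × 8.57 × 10^6 m/s) / (3.34 × 10^-27 kg × 8.58 × 10^6 m/s)
         = 0.499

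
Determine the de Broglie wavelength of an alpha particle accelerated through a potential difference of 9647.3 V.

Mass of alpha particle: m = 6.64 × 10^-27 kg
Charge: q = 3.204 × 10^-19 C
1.03 × 10^-13 m

When a particle is accelerated through voltage V, it gains kinetic energy KE = qV.

The de Broglie wavelength is then λ = h/√(2mqV):

λ = h/√(2mqV)
λ = (6.626 × 10^-34 J·s) / √(2 × 6.64 × 10^-27 kg × 3.204 × 10^-19 C × 9647.3 V)
λ = 1.03 × 10^-13 m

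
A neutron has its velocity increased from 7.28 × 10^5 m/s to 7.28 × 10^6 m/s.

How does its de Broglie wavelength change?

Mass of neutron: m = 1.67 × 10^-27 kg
The wavelength decreases by a factor of 10.

Using λ = h/(mv):

Initial wavelength: λ₁ = h/(mv₁) = 5.45 × 10^-13 m
Final wavelength: λ₂ = h/(mv₂) = 5.45 × 10^-14 m

Since λ ∝ 1/v, when velocity increases by a factor of 10, the wavelength decreases by a factor of 10.

λ₂/λ₁ = v₁/v₂ = 1/10

The wavelength decreases by a factor of 10.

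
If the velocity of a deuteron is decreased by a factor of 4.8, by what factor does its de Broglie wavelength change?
The wavelength increases by a factor of 4.8.

From λ = h/(mv), the wavelength is inversely proportional to velocity:

λ ∝ 1/v

If v → v/4.8, then λ → 4.8λ

When velocity is decreased by a factor of 4.8, the wavelength increases by a factor of 4.8.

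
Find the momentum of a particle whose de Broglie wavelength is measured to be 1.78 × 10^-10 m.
3.72 × 10^-24 kg·m/s

From the de Broglie relation λ = h/p, we solve for p:

p = h/λ
p = (6.626 × 10^-34 J·s) / (1.78 × 10^-10 m)
p = 3.72 × 10^-24 kg·m/s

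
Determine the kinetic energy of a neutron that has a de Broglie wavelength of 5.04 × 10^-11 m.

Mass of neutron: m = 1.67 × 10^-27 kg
5.17 × 10^-20 J (or 0.323 eV)

From λ = h/√(2mKE), we solve for KE:

λ² = h²/(2mKE)
KE = h²/(2mλ²)
KE = (6.626 × 10^-34 J·s)² / (2 × 1.67 × 10^-27 kg × (5.04 × 10^-11 m)²)
KE = 5.17 × 10^-20 J
KE = 0.323 eV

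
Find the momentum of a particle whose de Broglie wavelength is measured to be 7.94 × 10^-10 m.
8.35 × 10^-25 kg·m/s

From the de Broglie relation λ = h/p, we solve for p:

p = h/λ
p = (6.626 × 10^-34 J·s) / (7.94 × 10^-10 m)
p = 8.35 × 10^-25 kg·m/s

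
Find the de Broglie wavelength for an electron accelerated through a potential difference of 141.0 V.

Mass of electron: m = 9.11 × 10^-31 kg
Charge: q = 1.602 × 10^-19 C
1.03 × 10^-10 m

When a particle is accelerated through voltage V, it gains kinetic energy KE = qV.

The de Broglie wavelength is then λ = h/√(2mqV):

λ = h/√(2mqV)
λ = (6.626 × 10^-34 J·s) / √(2 × 9.11 × 10^-31 kg × 1.602 × 10^-19 C × 141.0 V)
λ = 1.03 × 10^-10 m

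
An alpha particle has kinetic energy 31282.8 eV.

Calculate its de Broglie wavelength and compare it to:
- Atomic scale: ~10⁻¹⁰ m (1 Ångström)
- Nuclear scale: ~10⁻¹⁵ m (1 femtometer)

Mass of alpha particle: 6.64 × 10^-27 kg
λ = 8.12 × 10^-14 m, which is between nuclear and atomic scales.

Using λ = h/√(2mKE):

KE = 31282.8 eV = 5.012 × 10^-15 J

λ = h/√(2mKE)
λ = (6.626 × 10^-34 J·s) / √(2 × 6.64 × 10^-27 kg × 5.012 × 10^-15 J)
λ = 8.12 × 10^-14 m

Comparison:
- Atomic scale (10⁻¹⁰ m): λ is 0.00081× this size
- Nuclear scale (10⁻¹⁵ m): λ is 81× this size

The wavelength is between nuclear and atomic scales.

This wavelength is appropriate for probing atomic structure but too large for nuclear physics experiments.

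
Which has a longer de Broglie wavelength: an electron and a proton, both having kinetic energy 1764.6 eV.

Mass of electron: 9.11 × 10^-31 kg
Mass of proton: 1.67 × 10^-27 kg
The electron has the longer wavelength.

Using λ = h/√(2mKE):

For electron: λ₁ = h/√(2m₁KE) = 2.92 × 10^-11 m
For proton: λ₂ = h/√(2m₂KE) = 6.82 × 10^-13 m

Since λ ∝ 1/√m at constant kinetic energy, the lighter particle has the longer wavelength.

The electron has the longer de Broglie wavelength.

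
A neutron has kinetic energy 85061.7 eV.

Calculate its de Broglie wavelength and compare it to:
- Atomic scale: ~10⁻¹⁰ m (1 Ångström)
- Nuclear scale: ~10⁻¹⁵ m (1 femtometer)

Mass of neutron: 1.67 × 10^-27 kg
λ = 9.82 × 10^-14 m, which is between nuclear and atomic scales.

Using λ = h/√(2mKE):

KE = 85061.7 eV = 1.363 × 10^-14 J

λ = h/√(2mKE)
λ = (6.626 × 10^-34 J·s) / √(2 × 1.67 × 10^-27 kg × 1.363 × 10^-14 J)
λ = 9.82 × 10^-14 m

Comparison:
- Atomic scale (10⁻¹⁰ m): λ is 0.00098× this size
- Nuclear scale (10⁻¹⁵ m): λ is 98× this size

The wavelength is between nuclear and atomic scales.

This wavelength is appropriate for probing atomic structure but too large for nuclear physics experiments.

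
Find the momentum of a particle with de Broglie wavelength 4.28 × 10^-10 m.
1.55 × 10^-24 kg·m/s

From the de Broglie relation λ = h/p, we solve for p:

p = h/λ
p = (6.626 × 10^-34 J·s) / (4.28 × 10^-10 m)
p = 1.55 × 10^-24 kg·m/s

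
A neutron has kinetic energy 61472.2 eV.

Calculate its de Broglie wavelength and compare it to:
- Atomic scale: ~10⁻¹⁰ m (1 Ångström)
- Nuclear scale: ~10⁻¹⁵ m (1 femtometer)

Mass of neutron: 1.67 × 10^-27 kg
λ = 1.16 × 10^-13 m, which is between nuclear and atomic scales.

Using λ = h/√(2mKE):

KE = 61472.2 eV = 9.849 × 10^-15 J

λ = h/√(2mKE)
λ = (6.626 × 10^-34 J·s) / √(2 × 1.67 × 10^-27 kg × 9.849 × 10^-15 J)
λ = 1.16 × 10^-13 m

Comparison:
- Atomic scale (10⁻¹⁰ m): λ is 0.0012× this size
- Nuclear scale (10⁻¹⁵ m): λ is 1.2e+02× this size

The wavelength is between nuclear and atomic scales.

This wavelength is appropriate for probing atomic structure but too large for nuclear physics experiments.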